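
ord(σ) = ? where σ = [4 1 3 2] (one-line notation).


Cycle decomposition: (1 4 2)
Cycle lengths: 3
Order = lcm(3) = 3

ord(σ) = 3


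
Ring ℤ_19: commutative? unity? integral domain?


ℤ_19 is a commutative ring with unity 1; 19 is prime, so ℤ_19 is a field (hence an integral domain)
Commutative: Yes
Integral domain: Yes
Has unity: Yes

ℤ_19: Commutative=Yes, Unity=Yes


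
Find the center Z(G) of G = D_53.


Z(G) = {g ∈ G | gx = xg for all x ∈ G}
For odd n, Z(D_n) = {e}: no nontrivial rotation commutes with all reflections

Z(D_53) = {e}


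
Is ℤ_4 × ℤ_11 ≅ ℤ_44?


Comparing ℤ_4 × ℤ_11 and ℤ_44:
gcd(4,11) = 1, so ℤ_4 × ℤ_11 ≅ ℤ_44 (CRT)

Yes, ℤ_4 × ℤ_11 ≅ ℤ_44


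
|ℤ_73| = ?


ℤ_n has n elements.

|ℤ_73| = 73


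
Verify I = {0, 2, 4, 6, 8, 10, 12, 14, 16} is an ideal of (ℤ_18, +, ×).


Check ideal conditions for I = {0, 2, 4, 6, 8, 10, 12, 14, 16} in ℤ_18:
(1) I is an additive subgroup? Yes
(2) For r ∈ ℤ_18 and a ∈ I: r·a ∈ I? Yes

Yes, I is an ideal of ℤ_18


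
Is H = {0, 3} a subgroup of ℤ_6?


Subgroup test for H = {0, 3} in (ℤ_6, +):
(1) 0 ∈ H? Yes
(2) Closure: for all a,b ∈ H, (a+b) mod 6 ∈ H? Yes
(3) Inverses: for all a ∈ H, -a mod 6 ∈ H? Yes

Yes, H is a subgroup of ℤ_6


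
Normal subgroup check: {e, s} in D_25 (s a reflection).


H = {e, s} in D_25 (s a reflection)
r·s·r⁻¹ = sr⁻² ≠ s for n ≥ 3, so {e, s} is not closed under conjugation

No, not a normal subgroup


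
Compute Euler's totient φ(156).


Factor n: 156 = 2^2 × 3 × 13
φ(n) = n · ∏(1 - 1/p) over distinct primes p | n
φ(156) = 156 · (1 - 1/2) · (1 - 1/3) · (1 - 1/13) = 48

φ(156) = 48


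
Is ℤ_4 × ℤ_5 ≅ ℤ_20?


Comparing ℤ_4 × ℤ_5 and ℤ_20:
gcd(4,5) = 1, so ℤ_4 × ℤ_5 ≅ ℤ_20 (CRT)

Yes, ℤ_4 × ℤ_5 ≅ ℤ_20


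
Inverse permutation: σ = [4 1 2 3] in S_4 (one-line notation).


To find σ⁻¹, swap domain and range:
σ(1) = 4 → σ⁻¹(4) = 1
σ(2) = 1 → σ⁻¹(1) = 2
σ(3) = 2 → σ⁻¹(2) = 3
σ(4) = 3 → σ⁻¹(3) = 4

σ⁻¹ = [2 3 4 1]


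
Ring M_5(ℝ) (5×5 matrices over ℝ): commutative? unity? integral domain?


Matrix multiplication is non-commutative for n ≥ 2; the identity matrix I is the unity; singular matrices give zero divisors, so not an integral domain
Commutative: No
Integral domain: No
Has unity: Yes

M_5(ℝ) (5×5 matrices over ℝ): Commutative=No, Unity=Yes


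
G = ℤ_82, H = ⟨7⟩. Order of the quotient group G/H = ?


|⟨7⟩| = n / gcd(7, 82) = 82 / 1 = 82
H is normal (ℤ_82 is abelian).
|G/H| = |G| / |H| = 82 / 82 = 1

|G/H| = 1


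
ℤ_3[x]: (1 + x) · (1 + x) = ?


Expand and collect like terms; reduce coefficients mod 3:
x^0: 1·1 = 1 ≡ 1 (mod 3)
x^1: 1·1 + 1·1 = 2 ≡ 2 (mod 3)
x^2: 1·1 = 1 ≡ 1 (mod 3)
Result: 1 + 2x + x^2

f · g = 1 + 2x + x^2


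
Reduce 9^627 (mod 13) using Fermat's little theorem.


Fermat's little theorem: if p is prime and gcd(a,p)=1, then a^(p-1) ≡ 1 (mod p)
p = 13 is prime, gcd(9,13) = 1
Reduce exponent: 627 mod 12 = 3
So 9^627 ≡ 9^3 (mod 13)
9^3 mod 13 = 1

9^627 ≡ 1 (mod 13)


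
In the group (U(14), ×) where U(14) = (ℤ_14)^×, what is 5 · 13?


Operation: multiplication mod 14
5 · 13 = (a × b) mod 14 with a = 5, b = 13

5 · 13 = 9


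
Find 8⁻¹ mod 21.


Use the extended Euclidean algorithm to write 1 = 8·s + 21·t; then s mod 21 is the inverse.
Euclidean algorithm:
  8 = 0·21 + 8
  21 = 2·8 + 5
  8 = 1·5 + 3
  5 = 1·3 + 2
  3 = 1·2 + 1
  2 = 2·1 + 0
gcd(8,21) = 1
Back-substitution gives: 8·(8) + 21·(-3) = 1
So 8⁻¹ ≡ 8 ≡ 8 (mod 21)
Check: 8 × 8 = 64 ≡ 1 (mod 21) ✓

8⁻¹ ≡ 8 (mod 21)


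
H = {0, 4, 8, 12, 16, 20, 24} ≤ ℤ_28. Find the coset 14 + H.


14 + H = {14 + h (mod 28) : h ∈ H}
14+0=14, 14+4=18, 14+8=22, 14+12=26, 14+16=2, 14+20=6, 14+24=10
14 + H = {2, 6, 10, 14, 18, 22, 26} = 2 + H

14 + H = {2, 6, 10, 14, 18, 22, 26}


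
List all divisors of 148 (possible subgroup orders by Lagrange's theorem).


Lagrange's theorem: |H| divides |G|
|G| = 148
Divisors of 148: 1, 2, 4, 37, 74, 148

Possible subgroup orders: {1, 2, 4, 37, 74, 148}


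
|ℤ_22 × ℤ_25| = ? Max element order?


|ℤ_22 × ℤ_25| = 22 × 25 = 550
Max element order = lcm(22,25) = 550
Cyclic? Yes (gcd=1)

|ℤ_22×ℤ_25| = 550, max element order = 550


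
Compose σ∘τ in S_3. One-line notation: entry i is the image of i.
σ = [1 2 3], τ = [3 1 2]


σ∘τ: apply τ first, then σ
1 →τ 3 →σ 3
2 →τ 1 →σ 1
3 →τ 2 →σ 2

σ∘τ = [3 1 2]


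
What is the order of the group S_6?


|S_n| = n! (number of permutations of n symbols)
|S_6| = 6! = 720

|S_6| = 720


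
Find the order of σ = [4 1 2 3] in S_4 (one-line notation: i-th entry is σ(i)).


Cycle decomposition: (1 4 3 2)
Cycle lengths: 4
Order = lcm(4) = 4

ord(σ) = 4


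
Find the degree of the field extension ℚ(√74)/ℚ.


√74 has minimal polynomial x² - 74 (irreducible over ℚ since 74 is squarefree)

[ℚ(√74)/ℚ] = 2


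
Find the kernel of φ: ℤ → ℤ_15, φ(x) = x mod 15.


Kernel = preimage of identity
ker(φ) = {x ∈ ℤ : x ≡ 0 (mod 15)} = 15ℤ = {0, ±15, ±30, ...}

ker(φ) = 15ℤ


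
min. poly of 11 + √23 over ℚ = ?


Let α = 11 + √23. Then α - 11 = √23, so (α - 11)² = 23, giving α² - 22α + 98 = 0. Degree 2 and α ∉ ℚ, so this is the minimal polynomial.

Minimal polynomial: x² - 22x + 98


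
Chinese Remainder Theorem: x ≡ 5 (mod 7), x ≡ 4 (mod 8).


m₁ = 7, m₂ = 8, gcd = 1, so CRT applies. M = m₁·m₂ = 56
Let M₁ = M/m₁ = 8, M₂ = M/m₂ = 7
Find y₁ ≡ M₁⁻¹ (mod m₁): 8⁻¹ ≡ 1 (mod 7)
Find y₂ ≡ M₂⁻¹ (mod m₂): 7⁻¹ ≡ 7 (mod 8)
x = a₁·M₁·y₁ + a₂·M₂·y₂ = 5·8·1 + 4·7·7 = 236
Reduce mod 56: x ≡ 12
Check: 12 mod 7 = 5 ✓, 12 mod 8 = 4 ✓

x ≡ 12 (mod 56)


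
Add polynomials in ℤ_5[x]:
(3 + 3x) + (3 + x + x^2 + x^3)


Add coefficients mod 5:
x^0: 3 + 3 = 1 (mod 5)
x^1: 3 + 1 = 4 (mod 5)
x^2: 0 + 1 = 1 (mod 5)
x^3: 0 + 1 = 1 (mod 5)
Result: 1 + 4x + x^2 + x^3

f + g = 1 + 4x + x^2 + x^3


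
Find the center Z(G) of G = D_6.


Z(G) = {g ∈ G | gx = xg for all x ∈ G}
For even n, Z(D_n) = {e, r^(n/2)}: the 180° rotation r^3 commutes with every reflection and rotation

Z(D_6) = {e, r^3}


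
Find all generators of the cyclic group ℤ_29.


g generates ℤ_n iff gcd(g,n) = 1
Prime factors of 29: 29
Generators are g ∈ {1,...,28} not divisible by any of these primes.
Generators: {1, 2, 3, 4, 5, 6, 7, 8, 9, 10, 11, 12, 13, 14, 15, 16, 17, 18, 19, 20, 21, 22, 23, 24, 25, 26, 27, 28}
Number of generators = φ(29) = 28

Generators of ℤ_29 = {1, 2, 3, 4, 5, 6, 7, 8, 9, 10, 11, 12, 13, 14, 15, 16, 17, 18, 19, 20, 21, 22, 23, 24, 25, 26, 27, 28}


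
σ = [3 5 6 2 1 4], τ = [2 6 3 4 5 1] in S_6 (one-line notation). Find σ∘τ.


σ∘τ: apply τ first, then σ
1 →τ 2 →σ 5
2 →τ 6 →σ 4
3 →τ 3 →σ 6
4 →τ 4 →σ 2
5 →τ 5 →σ 1
6 →τ 1 →σ 3

σ∘τ = [5 4 6 2 1 3]


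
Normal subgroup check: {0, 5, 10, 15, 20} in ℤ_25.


H = {0, 5, 10, 15, 20} in ℤ_25
ℤ_25 is abelian; every subgroup of an abelian group is normal

Yes, normal subgroup


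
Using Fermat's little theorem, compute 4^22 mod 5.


Fermat's little theorem: if p is prime and gcd(a,p)=1, then a^(p-1) ≡ 1 (mod p)
p = 5 is prime, gcd(4,5) = 1
Reduce exponent: 22 mod 4 = 2
So 4^22 ≡ 4^2 (mod 5)
4^2 mod 5 = 1

4^22 ≡ 1 (mod 5)


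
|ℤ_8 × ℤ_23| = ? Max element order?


|ℤ_8 × ℤ_23| = 8 × 23 = 184
Max element order = lcm(8,23) = 184
Cyclic? Yes (gcd=1)

|ℤ_8×ℤ_23| = 184, max element order = 184


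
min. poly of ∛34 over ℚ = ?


∛34 satisfies x³ - 34 = 0, irreducible over ℚ (no rational root; 34 is not a perfect cube)

Minimal polynomial: x³ - 34


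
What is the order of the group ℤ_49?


ℤ_n has n elements.

|ℤ_49| = 49


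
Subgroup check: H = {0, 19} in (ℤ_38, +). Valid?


Subgroup test for H = {0, 19} in (ℤ_38, +):
(1) 0 ∈ H? Yes
(2) Closure: for all a,b ∈ H, (a+b) mod 38 ∈ H? Yes
(3) Inverses: for all a ∈ H, -a mod 38 ∈ H? Yes

Yes, H is a subgroup of ℤ_38


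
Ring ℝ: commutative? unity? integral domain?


ℝ is a field: commutative, has unity, every nonzero element is a unit (hence an integral domain)
Commutative: Yes
Integral domain: Yes
Has unity: Yes

ℝ: Commutative=Yes, Unity=Yes


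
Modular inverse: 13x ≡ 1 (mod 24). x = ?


Use the extended Euclidean algorithm to write 1 = 13·s + 24·t; then s mod 24 is the inverse.
Euclidean algorithm:
  13 = 0·24 + 13
  24 = 1·13 + 11
  13 = 1·11 + 2
  11 = 5·2 + 1
  2 = 2·1 + 0
gcd(13,24) = 1
Back-substitution gives: 13·(-11) + 24·(6) = 1
So 13⁻¹ ≡ -11 ≡ 13 (mod 24)
Check: 13 × 13 = 169 ≡ 1 (mod 24) ✓

13⁻¹ ≡ 13 (mod 24)


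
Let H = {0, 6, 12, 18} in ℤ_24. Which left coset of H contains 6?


6 + H = {6 + h (mod 24) : h ∈ H}
6+0=6, 6+6=12, 6+12=18, 6+18=0
6 + H = {0, 6, 12, 18} = 0 + H

6 + H = {0, 6, 12, 18}


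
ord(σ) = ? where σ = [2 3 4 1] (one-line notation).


Cycle decomposition: (1 2 3 4)
Cycle lengths: 4
Order = lcm(4) = 4

ord(σ) = 4


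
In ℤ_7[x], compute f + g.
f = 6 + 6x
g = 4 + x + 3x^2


Add coefficients mod 7:
x^0: 6 + 4 = 3 (mod 7)
x^1: 6 + 1 = 0 (mod 7)
x^2: 0 + 3 = 3 (mod 7)
Result: 3 + 3x^2

f + g = 3 + 3x^2


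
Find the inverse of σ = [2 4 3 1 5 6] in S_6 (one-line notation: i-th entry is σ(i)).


To find σ⁻¹, swap domain and range:
σ(1) = 2 → σ⁻¹(2) = 1
σ(2) = 4 → σ⁻¹(4) = 2
σ(3) = 3 → σ⁻¹(3) = 3
σ(4) = 1 → σ⁻¹(1) = 4
σ(5) = 5 → σ⁻¹(5) = 5
σ(6) = 6 → σ⁻¹(6) = 6

σ⁻¹ = [4 1 3 2 5 6]


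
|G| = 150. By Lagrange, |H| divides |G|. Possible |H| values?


Lagrange's theorem: |H| divides |G|
|G| = 150
Divisors of 150: 1, 2, 3, 5, 6, 10, 15, 25, 30, 50, 75, 150

Possible subgroup orders: {1, 2, 3, 5, 6, 10, 15, 25, 30, 50, 75, 150}


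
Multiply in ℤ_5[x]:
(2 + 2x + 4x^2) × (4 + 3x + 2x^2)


Expand and collect like terms; reduce coefficients mod 5:
x^0: 2·4 = 8 ≡ 3 (mod 5)
x^1: 2·3 + 2·4 = 14 ≡ 4 (mod 5)
x^2: 2·2 + 2·3 + 4·4 = 26 ≡ 1 (mod 5)
x^3: 2·2 + 4·3 = 16 ≡ 1 (mod 5)
x^4: 4·2 = 8 ≡ 3 (mod 5)
Result: 3 + 4x + x^2 + x^3 + 3x^4

f · g = 3 + 4x + x^2 + x^3 + 3x^4


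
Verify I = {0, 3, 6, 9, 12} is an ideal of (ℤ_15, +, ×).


Check ideal conditions for I = {0, 3, 6, 9, 12} in ℤ_15:
(1) I is an additive subgroup? Yes
(2) For r ∈ ℤ_15 and a ∈ I: r·a ∈ I? Yes

Yes, I is an ideal of ℤ_15


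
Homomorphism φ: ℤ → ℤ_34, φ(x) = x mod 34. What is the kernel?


Kernel = preimage of identity
ker(φ) = {x ∈ ℤ : x ≡ 0 (mod 34)} = 34ℤ = {0, ±34, ±68, ...}

ker(φ) = 34ℤ


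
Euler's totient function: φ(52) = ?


Factor n: 52 = 2^2 × 13
φ(n) = n · ∏(1 - 1/p) over distinct primes p | n
φ(52) = 52 · (1 - 1/2) · (1 - 1/13) = 24

φ(52) = 24


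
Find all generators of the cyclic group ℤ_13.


g generates ℤ_n iff gcd(g,n) = 1
Checking each g ∈ {1,...,12}:
gcd(1,13) = 1
gcd(2,13) = 1
gcd(3,13) = 1
gcd(4,13) = 1
gcd(5,13) = 1
gcd(6,13) = 1
gcd(7,13) = 1
gcd(8,13) = 1
gcd(9,13) = 1
gcd(10,13) = 1
gcd(11,13) = 1
gcd(12,13) = 1
Generators: {1, 2, 3, 4, 5, 6, 7, 8, 9, 10, 11, 12}
Number of generators = φ(13) = 12

Generators of ℤ_13 = {1, 2, 3, 4, 5, 6, 7, 8, 9, 10, 11, 12}


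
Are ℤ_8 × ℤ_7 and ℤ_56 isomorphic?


Comparing ℤ_8 × ℤ_7 and ℤ_56:
gcd(8,7) = 1, so ℤ_8 × ℤ_7 ≅ ℤ_56 (CRT)

Yes, ℤ_8 × ℤ_7 ≅ ℤ_56


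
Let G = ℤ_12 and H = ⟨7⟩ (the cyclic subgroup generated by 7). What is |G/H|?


|⟨7⟩| = n / gcd(7, 12) = 12 / 1 = 12
H is normal (ℤ_12 is abelian).
|G/H| = |G| / |H| = 12 / 12 = 1

|G/H| = 1


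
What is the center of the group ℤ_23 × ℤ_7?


Z(G) = {g ∈ G | gx = xg for all x ∈ G}
Direct product of abelian groups is abelian, so Z(G) = G

Z(ℤ_23 × ℤ_7) = ℤ_23 × ℤ_7


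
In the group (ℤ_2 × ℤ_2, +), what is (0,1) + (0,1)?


Operation: componentwise addition mod (2, 2)
(0,1) + (0,1) = ((a₁+b₁) mod 2, (a₂+b₂) mod 2) with a = (0,1), b = (0,1)

(0,1) + (0,1) = (0,0)


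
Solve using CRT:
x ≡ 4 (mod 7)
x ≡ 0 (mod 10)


m₁ = 7, m₂ = 10, gcd = 1, so CRT applies. M = m₁·m₂ = 70
Let M₁ = M/m₁ = 10, M₂ = M/m₂ = 7
Find y₁ ≡ M₁⁻¹ (mod m₁): 10⁻¹ ≡ 5 (mod 7)
Find y₂ ≡ M₂⁻¹ (mod m₂): 7⁻¹ ≡ 3 (mod 10)
x = a₁·M₁·y₁ + a₂·M₂·y₂ = 4·10·5 + 0·7·3 = 200
Reduce mod 70: x ≡ 60
Check: 60 mod 7 = 4 ✓, 60 mod 10 = 0 ✓

x ≡ 60 (mod 70)


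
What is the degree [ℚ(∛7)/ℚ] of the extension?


∛7 has minimal polynomial x³ - 7 (irreducible over ℚ since 7 is not a perfect cube)

[ℚ(∛7)/ℚ] = 3


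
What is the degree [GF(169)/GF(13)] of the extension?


GF(169) = GF(13^2), so the extension degree is 2

[GF(169)/GF(13)] = 2


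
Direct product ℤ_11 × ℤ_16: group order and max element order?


|ℤ_11 × ℤ_16| = 11 × 16 = 176
Max element order = lcm(11,16) = 176
Cyclic? Yes (gcd=1)

|ℤ_11×ℤ_16| = 176, max element order = 176


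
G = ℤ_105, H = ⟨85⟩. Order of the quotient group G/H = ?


|⟨85⟩| = n / gcd(85, 105) = 105 / 5 = 21
H is normal (ℤ_105 is abelian).
|G/H| = |G| / |H| = 105 / 21 = 5

|G/H| = 5


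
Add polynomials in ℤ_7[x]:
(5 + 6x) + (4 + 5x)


Add coefficients mod 7:
x^0: 5 + 4 = 2 (mod 7)
x^1: 6 + 5 = 4 (mod 7)
Result: 2 + 4x

f + g = 2 + 4x


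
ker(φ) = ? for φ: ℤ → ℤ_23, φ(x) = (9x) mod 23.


Kernel = preimage of identity
ker(φ) = {x ∈ ℤ : 9x ≡ 0 (mod 23)}. gcd(9,23) = 1, so 9x ≡ 0 (mod 23) ⟺ x ≡ 0 (mod 23/1 = 23). Hence ker(φ) = 23ℤ

ker(φ) = 23ℤ


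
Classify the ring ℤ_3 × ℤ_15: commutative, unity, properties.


Direct product ring; commutative with unity (1,1); but (1,0)·(0,1) = (0,0) gives zero divisors, so not an integral domain
Commutative: Yes
Integral domain: No
Has unity: Yes

ℤ_3 × ℤ_15: Commutative=Yes, Unity=Yes


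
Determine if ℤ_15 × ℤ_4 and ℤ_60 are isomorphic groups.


Comparing ℤ_15 × ℤ_4 and ℤ_60:
gcd(15,4) = 1, so ℤ_15 × ℤ_4 ≅ ℤ_60 (CRT)

Yes, ℤ_15 × ℤ_4 ≅ ℤ_60


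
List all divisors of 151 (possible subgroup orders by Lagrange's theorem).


Lagrange's theorem: |H| divides |G|
|G| = 151
Divisors of 151: 1, 151

Possible subgroup orders: {1, 151}


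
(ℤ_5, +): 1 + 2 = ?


Operation: addition mod 5
1 + 2 = (a + b) mod 5 with a = 1, b = 2

1 + 2 = 3


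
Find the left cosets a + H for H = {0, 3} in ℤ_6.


H = {0, 3}, |H| = 2
Number of cosets = |G|/|H| = 6/2 = 3
0 + H = {0, 3}
1 + H = {1, 4}
2 + H = {2, 5}

Cosets: 0+H={0,3}; 1+H={1,4}; 2+H={2,5}


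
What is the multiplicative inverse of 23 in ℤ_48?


Use the extended Euclidean algorithm to write 1 = 23·s + 48·t; then s mod 48 is the inverse.
Euclidean algorithm:
  23 = 0·48 + 23
  48 = 2·23 + 2
  23 = 11·2 + 1
  2 = 2·1 + 0
gcd(23,48) = 1
Back-substitution gives: 23·(23) + 48·(-11) = 1
So 23⁻¹ ≡ 23 ≡ 23 (mod 48)
Check: 23 × 23 = 529 ≡ 1 (mod 48) ✓

23⁻¹ ≡ 23 (mod 48)


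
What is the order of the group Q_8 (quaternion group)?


Q_8 = {±1, ±i, ±j, ±k}
|Q_8| = 8

|Q_8 (quaternion group)| = 8


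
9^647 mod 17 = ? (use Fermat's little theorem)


Fermat's little theorem: if p is prime and gcd(a,p)=1, then a^(p-1) ≡ 1 (mod p)
p = 17 is prime, gcd(9,17) = 1
Reduce exponent: 647 mod 16 = 7
So 9^647 ≡ 9^7 (mod 17)
9^7 mod 17 = 2

9^647 ≡ 2 (mod 17)


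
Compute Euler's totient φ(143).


Factor n: 143 = 11 × 13
φ(n) = n · ∏(1 - 1/p) over distinct primes p | n
φ(143) = 143 · (1 - 1/11) · (1 - 1/13) = 120

φ(143) = 120


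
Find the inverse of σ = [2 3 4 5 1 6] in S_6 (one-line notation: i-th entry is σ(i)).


To find σ⁻¹, swap domain and range:
σ(1) = 2 → σ⁻¹(2) = 1
σ(2) = 3 → σ⁻¹(3) = 2
σ(3) = 4 → σ⁻¹(4) = 3
σ(4) = 5 → σ⁻¹(5) = 4
σ(5) = 1 → σ⁻¹(1) = 5
σ(6) = 6 → σ⁻¹(6) = 6

σ⁻¹ = [5 1 2 3 4 6]


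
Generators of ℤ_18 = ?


g generates ℤ_n iff gcd(g,n) = 1
Prime factors of 18: 2, 3
Generators are g ∈ {1,...,17} not divisible by any of these primes.
Generators: {1, 5, 7, 11, 13, 17}
Number of generators = φ(18) = 6

Generators of ℤ_18 = {1, 5, 7, 11, 13, 17}


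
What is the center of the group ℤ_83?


Z(G) = {g ∈ G | gx = xg for all x ∈ G}
ℤ_83 is abelian, so Z(G) = G

Z(ℤ_83) = ℤ_83


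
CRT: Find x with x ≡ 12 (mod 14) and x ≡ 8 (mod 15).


m₁ = 14, m₂ = 15, gcd = 1, so CRT applies. M = m₁·m₂ = 210
Let M₁ = M/m₁ = 15, M₂ = M/m₂ = 14
Find y₁ ≡ M₁⁻¹ (mod m₁): 15⁻¹ ≡ 1 (mod 14)
Find y₂ ≡ M₂⁻¹ (mod m₂): 14⁻¹ ≡ 14 (mod 15)
x = a₁·M₁·y₁ + a₂·M₂·y₂ = 12·15·1 + 8·14·14 = 1748
Reduce mod 210: x ≡ 68
Check: 68 mod 14 = 12 ✓, 68 mod 15 = 8 ✓

x ≡ 68 (mod 210)


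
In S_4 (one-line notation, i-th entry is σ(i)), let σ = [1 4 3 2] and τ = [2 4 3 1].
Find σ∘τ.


σ∘τ: apply τ first, then σ
1 →τ 2 →σ 4
2 →τ 4 →σ 2
3 →τ 3 →σ 3
4 →τ 1 →σ 1

σ∘τ = [4 2 3 1]


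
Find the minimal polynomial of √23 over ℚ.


√23 satisfies x² - 23 = 0, irreducible over ℚ since 23 is squarefree

Minimal polynomial: x² - 23


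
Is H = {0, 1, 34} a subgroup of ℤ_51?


Subgroup test for H = {0, 1, 34} in (ℤ_51, +):
(1) 0 ∈ H? Yes
(2) Closure: for all a,b ∈ H, (a+b) mod 51 ∈ H? No  [counterexample: 1 + 1 = 2 ∉ H]
(3) Inverses: for all a ∈ H, -a mod 51 ∈ H? No

No, H is not a subgroup of ℤ_51


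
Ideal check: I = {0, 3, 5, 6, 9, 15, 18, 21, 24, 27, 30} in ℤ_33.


Check ideal conditions for I = {0, 3, 5, 6, 9, 15, 18, 21, 24, 27, 30} in ℤ_33:
(1) I is an additive subgroup? No
(2) For r ∈ ℤ_33 and a ∈ I: r·a ∈ I? No  [counterexample: r=2, a=5, r·a mod 33 = 10 ∉ I]

No, I is not an ideal of ℤ_33


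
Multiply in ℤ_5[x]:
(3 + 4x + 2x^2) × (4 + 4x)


Expand and collect like terms; reduce coefficients mod 5:
x^0: 3·4 = 12 ≡ 2 (mod 5)
x^1: 3·4 + 4·4 = 28 ≡ 3 (mod 5)
x^2: 4·4 + 2·4 = 24 ≡ 4 (mod 5)
x^3: 2·4 = 8 ≡ 3 (mod 5)
Result: 2 + 3x + 4x^2 + 3x^3

f · g = 2 + 3x + 4x^2 + 3x^3


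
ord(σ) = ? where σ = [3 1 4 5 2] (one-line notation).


Cycle decomposition: (1 3 4 5 2)
Cycle lengths: 5
Order = lcm(5) = 5

ord(σ) = 5


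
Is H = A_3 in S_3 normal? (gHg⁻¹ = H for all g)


H = A_3 in S_3
A_3 has index 2 in S_3, and every subgroup of index 2 is normal

Yes, normal subgroup


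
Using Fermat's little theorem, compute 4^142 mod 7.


Fermat's little theorem: if p is prime and gcd(a,p)=1, then a^(p-1) ≡ 1 (mod p)
p = 7 is prime, gcd(4,7) = 1
Reduce exponent: 142 mod 6 = 4
So 4^142 ≡ 4^4 (mod 7)
4^4 mod 7 = 4

4^142 ≡ 4 (mod 7)


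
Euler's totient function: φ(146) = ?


Factor n: 146 = 2 × 73
φ(n) = n · ∏(1 - 1/p) over distinct primes p | n
φ(146) = 146 · (1 - 1/2) · (1 - 1/73) = 72

φ(146) = 72


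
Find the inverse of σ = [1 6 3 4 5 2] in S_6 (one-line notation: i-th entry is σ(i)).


To find σ⁻¹, swap domain and range:
σ(1) = 1 → σ⁻¹(1) = 1
σ(2) = 6 → σ⁻¹(6) = 2
σ(3) = 3 → σ⁻¹(3) = 3
σ(4) = 4 → σ⁻¹(4) = 4
σ(5) = 5 → σ⁻¹(5) = 5
σ(6) = 2 → σ⁻¹(2) = 6

σ⁻¹ = [1 6 3 4 5 2]


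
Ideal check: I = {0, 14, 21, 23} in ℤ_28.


Check ideal conditions for I = {0, 14, 21, 23} in ℤ_28:
(1) I is an additive subgroup? No
(2) For r ∈ ℤ_28 and a ∈ I: r·a ∈ I? No  [counterexample: r=2, a=23, r·a mod 28 = 18 ∉ I]

No, I is not an ideal of ℤ_28


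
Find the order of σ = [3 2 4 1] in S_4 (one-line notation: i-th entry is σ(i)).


Cycle decomposition: (1 3 4)
Cycle lengths: 3
Order = lcm(3) = 3

ord(σ) = 3


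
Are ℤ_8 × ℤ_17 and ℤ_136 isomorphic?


Comparing ℤ_8 × ℤ_17 and ℤ_136:
gcd(8,17) = 1, so ℤ_8 × ℤ_17 ≅ ℤ_136 (CRT)

Yes, ℤ_8 × ℤ_17 ≅ ℤ_136


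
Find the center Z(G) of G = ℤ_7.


Z(G) = {g ∈ G | gx = xg for all x ∈ G}
ℤ_7 is abelian, so Z(G) = G

Z(ℤ_7) = ℤ_7


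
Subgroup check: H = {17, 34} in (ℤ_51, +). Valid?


Subgroup test for H = {17, 34} in (ℤ_51, +):
(1) 0 ∈ H? No
(2) Closure: for all a,b ∈ H, (a+b) mod 51 ∈ H? No  [counterexample: 17 + 34 = 0 ∉ H]
(3) Inverses: for all a ∈ H, -a mod 51 ∈ H? Yes

No, H is not a subgroup of ℤ_51


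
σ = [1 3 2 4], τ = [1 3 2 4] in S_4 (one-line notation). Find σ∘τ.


σ∘τ: apply τ first, then σ
1 →τ 1 →σ 1
2 →τ 3 →σ 2
3 →τ 2 →σ 3
4 →τ 4 →σ 4

σ∘τ = [1 2 3 4]


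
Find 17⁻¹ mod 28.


Use the extended Euclidean algorithm to write 1 = 17·s + 28·t; then s mod 28 is the inverse.
Euclidean algorithm:
  17 = 0·28 + 17
  28 = 1·17 + 11
  17 = 1·11 + 6
  11 = 1·6 + 5
  6 = 1·5 + 1
  5 = 5·1 + 0
gcd(17,28) = 1
Back-substitution gives: 17·(5) + 28·(-3) = 1
So 17⁻¹ ≡ 5 ≡ 5 (mod 28)
Check: 17 × 5 = 85 ≡ 1 (mod 28) ✓

17⁻¹ ≡ 5 (mod 28)


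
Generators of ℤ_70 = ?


g generates ℤ_n iff gcd(g,n) = 1
Prime factors of 70: 2, 5, 7
Generators are g ∈ {1,...,69} not divisible by any of these primes.
Generators: {1, 3, 9, 11, 13, 17, 19, 23, 27, 29, 31, 33, 37, 39, 41, 43, 47, 51, 53, 57, 59, 61, 67, 69}
Number of generators = φ(70) = 24

Generators of ℤ_70 = {1, 3, 9, 11, 13, 17, 19, 23, 27, 29, 31, 33, 37, 39, 41, 43, 47, 51, 53, 57, 59, 61, 67, 69}


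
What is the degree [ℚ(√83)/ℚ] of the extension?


√83 has minimal polynomial x² - 83 (irreducible over ℚ since 83 is squarefree)

[ℚ(√83)/ℚ] = 2


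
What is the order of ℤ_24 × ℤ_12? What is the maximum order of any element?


|ℤ_24 × ℤ_12| = 24 × 12 = 288
Max element order = lcm(24,12) = 24
Cyclic? No (gcd=12)

|ℤ_24×ℤ_12| = 288, max element order = 24


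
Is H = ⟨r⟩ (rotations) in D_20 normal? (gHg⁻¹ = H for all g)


H = ⟨r⟩ (rotations) in D_20
The rotation subgroup ⟨r⟩ has index 2 in D_20, so it is normal

Yes, normal subgroup


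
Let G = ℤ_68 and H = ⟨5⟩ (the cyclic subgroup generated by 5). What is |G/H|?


|⟨5⟩| = n / gcd(5, 68) = 68 / 1 = 68
H is normal (ℤ_68 is abelian).
|G/H| = |G| / |H| = 68 / 68 = 1

|G/H| = 1


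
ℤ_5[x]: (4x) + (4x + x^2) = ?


Add coefficients mod 5:
x^0: 0 + 0 = 0 (mod 5)
x^1: 4 + 4 = 3 (mod 5)
x^2: 0 + 1 = 1 (mod 5)
Result: 3x + x^2

f + g = 3x + x^2


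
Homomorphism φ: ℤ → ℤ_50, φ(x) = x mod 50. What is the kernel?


Kernel = preimage of identity
ker(φ) = {x ∈ ℤ : x ≡ 0 (mod 50)} = 50ℤ = {0, ±50, ±100, ...}

ker(φ) = 50ℤ


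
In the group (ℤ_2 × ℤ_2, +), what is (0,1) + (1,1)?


Operation: componentwise addition mod (2, 2)
(0,1) + (1,1) = ((a₁+b₁) mod 2, (a₂+b₂) mod 2) with a = (0,1), b = (1,1)

(0,1) + (1,1) = (1,0)


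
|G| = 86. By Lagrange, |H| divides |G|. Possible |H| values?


Lagrange's theorem: |H| divides |G|
|G| = 86
Divisors of 86: 1, 2, 43, 86

Possible subgroup orders: {1, 2, 43, 86}


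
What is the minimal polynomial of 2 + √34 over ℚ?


Let α = 2 + √34. Then α - 2 = √34, so (α - 2)² = 34, giving α² - 4α - 30 = 0. Degree 2 and α ∉ ℚ, so this is the minimal polynomial.

Minimal polynomial: x² - 4x - 30


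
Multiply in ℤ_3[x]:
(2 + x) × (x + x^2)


Expand and collect like terms; reduce coefficients mod 3:
x^0: 2·0 = 0 ≡ 0 (mod 3)
x^1: 2·1 + 1·0 = 2 ≡ 2 (mod 3)
x^2: 2·1 + 1·1 = 3 ≡ 0 (mod 3)
x^3: 1·1 = 1 ≡ 1 (mod 3)
Result: 2x + x^3

f · g = 2x + x^3


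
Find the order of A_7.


|A_n| = n!/2 (even permutations)
|A_7| = 7!/2 = 5040/2 = 2520

|A_7| = 2520


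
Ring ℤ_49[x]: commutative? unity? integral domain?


ℤ_49 has zero divisors (7·7 ≡ 0), and these lift to constant zero divisors in ℤ_49[x]; so not an integral domain
Commutative: Yes
Integral domain: No
Has unity: Yes

ℤ_49[x]: Commutative=Yes, Unity=Yes


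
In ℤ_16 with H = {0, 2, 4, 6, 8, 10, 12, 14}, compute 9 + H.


9 + H = {9 + h (mod 16) : h ∈ H}
9+0=9, 9+2=11, 9+4=13, 9+6=15, 9+8=1, 9+10=3, 9+12=5, 9+14=7
9 + H = {1, 3, 5, 7, 9, 11, 13, 15} = 1 + H

9 + H = {1, 3, 5, 7, 9, 11, 13, 15}


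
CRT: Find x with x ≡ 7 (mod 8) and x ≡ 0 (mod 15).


m₁ = 8, m₂ = 15, gcd = 1, so CRT applies. M = m₁·m₂ = 120
Let M₁ = M/m₁ = 15, M₂ = M/m₂ = 8
Find y₁ ≡ M₁⁻¹ (mod m₁): 15⁻¹ ≡ 7 (mod 8)
Find y₂ ≡ M₂⁻¹ (mod m₂): 8⁻¹ ≡ 2 (mod 15)
x = a₁·M₁·y₁ + a₂·M₂·y₂ = 7·15·7 + 0·8·2 = 735
Reduce mod 120: x ≡ 15
Check: 15 mod 8 = 7 ✓, 15 mod 15 = 0 ✓

x ≡ 15 (mod 120)


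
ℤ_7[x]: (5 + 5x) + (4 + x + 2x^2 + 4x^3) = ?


Add coefficients mod 7:
x^0: 5 + 4 = 2 (mod 7)
x^1: 5 + 1 = 6 (mod 7)
x^2: 0 + 2 = 2 (mod 7)
x^3: 0 + 4 = 4 (mod 7)
Result: 2 + 6x + 2x^2 + 4x^3

f + g = 2 + 6x + 2x^2 + 4x^3


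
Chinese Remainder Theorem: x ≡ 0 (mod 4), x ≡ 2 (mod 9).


m₁ = 4, m₂ = 9, gcd = 1, so CRT applies. M = m₁·m₂ = 36
Let M₁ = M/m₁ = 9, M₂ = M/m₂ = 4
Find y₁ ≡ M₁⁻¹ (mod m₁): 9⁻¹ ≡ 1 (mod 4)
Find y₂ ≡ M₂⁻¹ (mod m₂): 4⁻¹ ≡ 7 (mod 9)
x = a₁·M₁·y₁ + a₂·M₂·y₂ = 0·9·1 + 2·4·7 = 56
Reduce mod 36: x ≡ 20
Check: 20 mod 4 = 0 ✓, 20 mod 9 = 2 ✓

x ≡ 20 (mod 36)


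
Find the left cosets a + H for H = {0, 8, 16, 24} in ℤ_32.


H = {0, 8, 16, 24}, |H| = 4
Number of cosets = |G|/|H| = 32/4 = 8
0 + H = {0, 8, 16, 24}
1 + H = {1, 9, 17, 25}
2 + H = {2, 10, 18, 26}
3 + H = {3, 11, 19, 27}
4 + H = {4, 12, 20, 28}
5 + H = {5, 13, 21, 29}
6 + H = {6, 14, 22, 30}
7 + H = {7, 15, 23, 31}

Cosets: 0+H={0,8,16,24}; 1+H={1,9,17,25}; 2+H={2,10,18,26}; 3+H={3,11,19,27}; 4+H={4,12,20,28}; 5+H={5,13,21,29}; 6+H={6,14,22,30}; 7+H={7,15,23,31}


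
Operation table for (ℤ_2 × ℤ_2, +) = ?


Elements: {(0,0), (0,1), (1,0), (1,1)}
Operation: componentwise addition mod (2, 2)
Entry (a, b) = ((a₁+b₁) mod 2, (a₂+b₂) mod 2)

Cayley table:
      | (0,0) | (0,1) | (1,0) | (1,1)
(0,0) | (0,0) | (0,1) | (1,0) | (1,1)
(0,1) | (0,1) | (0,0) | (1,1) | (1,0)
(1,0) | (1,0) | (1,1) | (0,0) | (0,1)
(1,1) | (1,1) | (1,0) | (0,1) | (0,0)


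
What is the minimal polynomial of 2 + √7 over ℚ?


Let α = 2 + √7. Then α - 2 = √7, so (α - 2)² = 7, giving α² - 4α - 3 = 0. Degree 2 and α ∉ ℚ, so this is the minimal polynomial.

Minimal polynomial: x² - 4x - 3


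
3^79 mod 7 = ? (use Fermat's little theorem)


Fermat's little theorem: if p is prime and gcd(a,p)=1, then a^(p-1) ≡ 1 (mod p)
p = 7 is prime, gcd(3,7) = 1
Reduce exponent: 79 mod 6 = 1
So 3^79 ≡ 3^1 (mod 7)
3^1 mod 7 = 3

3^79 ≡ 3 (mod 7)


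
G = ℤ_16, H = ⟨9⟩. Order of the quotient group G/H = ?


|⟨9⟩| = n / gcd(9, 16) = 16 / 1 = 16
H is normal (ℤ_16 is abelian).
|G/H| = |G| / |H| = 16 / 16 = 1

|G/H| = 1


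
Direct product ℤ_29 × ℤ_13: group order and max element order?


|ℤ_29 × ℤ_13| = 29 × 13 = 377
Max element order = lcm(29,13) = 377
Cyclic? Yes (gcd=1)

|ℤ_29×ℤ_13| = 377, max element order = 377


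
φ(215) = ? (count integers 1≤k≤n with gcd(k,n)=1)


Factor n: 215 = 5 × 43
φ(n) = n · ∏(1 - 1/p) over distinct primes p | n
φ(215) = 215 · (1 - 1/5) · (1 - 1/43) = 168

φ(215) = 168


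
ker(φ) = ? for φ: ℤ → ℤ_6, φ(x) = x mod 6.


Kernel = preimage of identity
ker(φ) = {x ∈ ℤ : x ≡ 0 (mod 6)} = 6ℤ = {0, ±6, ±12, ...}

ker(φ) = 6ℤ


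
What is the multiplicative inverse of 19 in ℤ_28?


Use the extended Euclidean algorithm to write 1 = 19·s + 28·t; then s mod 28 is the inverse.
Euclidean algorithm:
  19 = 0·28 + 19
  28 = 1·19 + 9
  19 = 2·9 + 1
  9 = 9·1 + 0
gcd(19,28) = 1
Back-substitution gives: 19·(3) + 28·(-2) = 1
So 19⁻¹ ≡ 3 ≡ 3 (mod 28)
Check: 19 × 3 = 57 ≡ 1 (mod 28) ✓

19⁻¹ ≡ 3 (mod 28)


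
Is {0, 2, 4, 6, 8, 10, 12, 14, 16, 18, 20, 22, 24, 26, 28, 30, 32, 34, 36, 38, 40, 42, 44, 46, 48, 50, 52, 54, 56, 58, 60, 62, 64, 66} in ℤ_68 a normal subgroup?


H = {0, 2, 4, 6, 8, 10, 12, 14, 16, 18, 20, 22, 24, 26, 28, 30, 32, 34, 36, 38, 40, 42, 44, 46, 48, 50, 52, 54, 56, 58, 60, 62, 64, 66} in ℤ_68
ℤ_68 is abelian; every subgroup of an abelian group is normal

Yes, normal subgroup


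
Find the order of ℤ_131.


ℤ_n has n elements.

|ℤ_131| = 131


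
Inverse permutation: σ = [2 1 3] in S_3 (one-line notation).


To find σ⁻¹, swap domain and range:
σ(1) = 2 → σ⁻¹(2) = 1
σ(2) = 1 → σ⁻¹(1) = 2
σ(3) = 3 → σ⁻¹(3) = 3

σ⁻¹ = [2 1 3]


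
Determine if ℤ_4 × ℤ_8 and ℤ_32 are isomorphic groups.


Comparing ℤ_4 × ℤ_8 and ℤ_32:
gcd(4,8) = 4 ≠ 1. Max element order in ℤ_4×ℤ_8 is lcm(4,8) = 8 < 32, so it has no element of order 32

No, ℤ_4 × ℤ_8 ≇ ℤ_32


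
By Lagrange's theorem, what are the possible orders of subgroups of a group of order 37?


Lagrange's theorem: |H| divides |G|
|G| = 37
Divisors of 37: 1, 37

Possible subgroup orders: {1, 37}


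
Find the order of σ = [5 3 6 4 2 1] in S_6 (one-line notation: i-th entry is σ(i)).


Cycle decomposition: (1 5 2 3 6)
Cycle lengths: 5
Order = lcm(5) = 5

ord(σ) = 5


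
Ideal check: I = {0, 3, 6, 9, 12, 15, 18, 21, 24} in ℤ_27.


Check ideal conditions for I = {0, 3, 6, 9, 12, 15, 18, 21, 24} in ℤ_27:
(1) I is an additive subgroup? Yes
(2) For r ∈ ℤ_27 and a ∈ I: r·a ∈ I? Yes

Yes, I is an ideal of ℤ_27


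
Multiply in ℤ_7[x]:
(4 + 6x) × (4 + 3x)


Expand and collect like terms; reduce coefficients mod 7:
x^0: 4·4 = 16 ≡ 2 (mod 7)
x^1: 4·3 + 6·4 = 36 ≡ 1 (mod 7)
x^2: 6·3 = 18 ≡ 4 (mod 7)
Result: 2 + x + 4x^2

f · g = 2 + x + 4x^2


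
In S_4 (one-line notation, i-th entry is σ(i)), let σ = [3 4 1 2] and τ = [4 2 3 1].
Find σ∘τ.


σ∘τ: apply τ first, then σ
1 →τ 4 →σ 2
2 →τ 2 →σ 4
3 →τ 3 →σ 1
4 →τ 1 →σ 3

σ∘τ = [2 4 1 3]


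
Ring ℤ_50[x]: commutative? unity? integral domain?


ℤ_50 has zero divisors (2·25 ≡ 0), and these lift to constant zero divisors in ℤ_50[x]; so not an integral domain
Commutative: Yes
Integral domain: No
Has unity: Yes

ℤ_50[x]: Commutative=Yes, Unity=Yes


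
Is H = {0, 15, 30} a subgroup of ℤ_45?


Subgroup test for H = {0, 15, 30} in (ℤ_45, +):
(1) 0 ∈ H? Yes
(2) Closure: for all a,b ∈ H, (a+b) mod 45 ∈ H? Yes
(3) Inverses: for all a ∈ H, -a mod 45 ∈ H? Yes

Yes, H is a subgroup of ℤ_45


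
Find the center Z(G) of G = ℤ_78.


Z(G) = {g ∈ G | gx = xg for all x ∈ G}
ℤ_78 is abelian, so Z(G) = G

Z(ℤ_78) = ℤ_78


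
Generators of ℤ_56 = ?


g generates ℤ_n iff gcd(g,n) = 1
Prime factors of 56: 2, 7
Generators are g ∈ {1,...,55} not divisible by any of these primes.
Generators: {1, 3, 5, 9, 11, 13, 15, 17, 19, 23, 25, 27, 29, 31, 33, 37, 39, 41, 43, 45, 47, 51, 53, 55}
Number of generators = φ(56) = 24

Generators of ℤ_56 = {1, 3, 5, 9, 11, 13, 15, 17, 19, 23, 25, 27, 29, 31, 33, 37, 39, 41, 43, 45, 47, 51, 53, 55}


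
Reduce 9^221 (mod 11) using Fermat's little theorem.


Fermat's little theorem: if p is prime and gcd(a,p)=1, then a^(p-1) ≡ 1 (mod p)
p = 11 is prime, gcd(9,11) = 1
Reduce exponent: 221 mod 10 = 1
So 9^221 ≡ 9^1 (mod 11)
9^1 mod 11 = 9

9^221 ≡ 9 (mod 11)


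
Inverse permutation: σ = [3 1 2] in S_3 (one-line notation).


To find σ⁻¹, swap domain and range:
σ(1) = 3 → σ⁻¹(3) = 1
σ(2) = 1 → σ⁻¹(1) = 2
σ(3) = 2 → σ⁻¹(2) = 3

σ⁻¹ = [2 3 1]


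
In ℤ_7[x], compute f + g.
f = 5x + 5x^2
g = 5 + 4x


Add coefficients mod 7:
x^0: 0 + 5 = 5 (mod 7)
x^1: 5 + 4 = 2 (mod 7)
x^2: 5 + 0 = 5 (mod 7)
Result: 5 + 2x + 5x^2

f + g = 5 + 2x + 5x^2


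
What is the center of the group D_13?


Z(G) = {g ∈ G | gx = xg for all x ∈ G}
For odd n, Z(D_n) = {e}: no nontrivial rotation commutes with all reflections

Z(D_13) = {e}


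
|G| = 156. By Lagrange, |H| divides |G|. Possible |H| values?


Lagrange's theorem: |H| divides |G|
|G| = 156
Divisors of 156: 1, 2, 3, 4, 6, 12, 13, 26, 39, 52, 78, 156

Possible subgroup orders: {1, 2, 3, 4, 6, 12, 13, 26, 39, 52, 78, 156}


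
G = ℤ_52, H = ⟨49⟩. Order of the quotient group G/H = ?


|⟨49⟩| = n / gcd(49, 52) = 52 / 1 = 52
H is normal (ℤ_52 is abelian).
|G/H| = |G| / |H| = 52 / 52 = 1

|G/H| = 1


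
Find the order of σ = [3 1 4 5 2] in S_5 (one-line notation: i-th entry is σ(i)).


Cycle decomposition: (1 3 4 5 2)
Cycle lengths: 5
Order = lcm(5) = 5

ord(σ) = 5


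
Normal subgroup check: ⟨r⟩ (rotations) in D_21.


H = ⟨r⟩ (rotations) in D_21
The rotation subgroup ⟨r⟩ has index 2 in D_21, so it is normal

Yes, normal subgroup


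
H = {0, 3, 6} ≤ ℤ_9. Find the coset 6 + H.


6 + H = {6 + h (mod 9) : h ∈ H}
6+0=6, 6+3=0, 6+6=3
6 + H = {0, 3, 6} = 0 + H

6 + H = {0, 3, 6}


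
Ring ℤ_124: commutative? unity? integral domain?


ℤ_124 is a commutative ring with unity 1; 124 = 2×62 is composite, so 2·62 ≡ 0 gives zero divisors (not an integral domain)
Commutative: Yes
Integral domain: No
Has unity: Yes

ℤ_124: Commutative=Yes, Unity=Yes


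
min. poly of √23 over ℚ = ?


√23 satisfies x² - 23 = 0, irreducible over ℚ since 23 is squarefree

Minimal polynomial: x² - 23


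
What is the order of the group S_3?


|S_n| = n! (number of permutations of n symbols)
|S_3| = 3! = 6

|S_3| = 6


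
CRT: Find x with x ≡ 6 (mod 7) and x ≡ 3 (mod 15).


m₁ = 7, m₂ = 15, gcd = 1, so CRT applies. M = m₁·m₂ = 105
Let M₁ = M/m₁ = 15, M₂ = M/m₂ = 7
Find y₁ ≡ M₁⁻¹ (mod m₁): 15⁻¹ ≡ 1 (mod 7)
Find y₂ ≡ M₂⁻¹ (mod m₂): 7⁻¹ ≡ 13 (mod 15)
x = a₁·M₁·y₁ + a₂·M₂·y₂ = 6·15·1 + 3·7·13 = 363
Reduce mod 105: x ≡ 48
Check: 48 mod 7 = 6 ✓, 48 mod 15 = 3 ✓

x ≡ 48 (mod 105)


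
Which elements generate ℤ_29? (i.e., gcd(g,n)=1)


g generates ℤ_n iff gcd(g,n) = 1
Prime factors of 29: 29
Generators are g ∈ {1,...,28} not divisible by any of these primes.
Generators: {1, 2, 3, 4, 5, 6, 7, 8, 9, 10, 11, 12, 13, 14, 15, 16, 17, 18, 19, 20, 21, 22, 23, 24, 25, 26, 27, 28}
Number of generators = φ(29) = 28

Generators of ℤ_29 = {1, 2, 3, 4, 5, 6, 7, 8, 9, 10, 11, 12, 13, 14, 15, 16, 17, 18, 19, 20, 21, 22, 23, 24, 25, 26, 27, 28}


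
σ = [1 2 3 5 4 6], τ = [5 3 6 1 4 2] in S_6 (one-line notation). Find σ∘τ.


σ∘τ: apply τ first, then σ
1 →τ 5 →σ 4
2 →τ 3 →σ 3
3 →τ 6 →σ 6
4 →τ 1 →σ 1
5 →τ 4 →σ 5
6 →τ 2 →σ 2

σ∘τ = [4 3 6 1 5 2]


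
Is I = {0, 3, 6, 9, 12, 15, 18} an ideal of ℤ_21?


Check ideal conditions for I = {0, 3, 6, 9, 12, 15, 18} in ℤ_21:
(1) I is an additive subgroup? Yes
(2) For r ∈ ℤ_21 and a ∈ I: r·a ∈ I? Yes

Yes, I is an ideal of ℤ_21


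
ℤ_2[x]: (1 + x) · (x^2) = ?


Expand and collect like terms; reduce coefficients mod 2:
x^0: 1·0 = 0 ≡ 0 (mod 2)
x^1: 1·0 + 1·0 = 0 ≡ 0 (mod 2)
x^2: 1·1 + 1·0 = 1 ≡ 1 (mod 2)
x^3: 1·1 = 1 ≡ 1 (mod 2)
Result: x^2 + x^3

f · g = x^2 + x^3


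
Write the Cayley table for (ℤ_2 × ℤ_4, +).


Elements: {(0,0), (0,1), (0,2), (0,3), (1,0), (1,1), (1,2), (1,3)}
Operation: componentwise addition mod (2, 4)
Entry (a, b) = ((a₁+b₁) mod 2, (a₂+b₂) mod 4)

Cayley table:
      | (0,0) | (0,1) | (0,2) | (0,3) | (1,0) | (1,1) | (1,2) | (1,3)
(0,0) | (0,0) | (0,1) | (0,2) | (0,3) | (1,0) | (1,1) | (1,2) | (1,3)
(0,1) | (0,1) | (0,2) | (0,3) | (0,0) | (1,1) | (1,2) | (1,3) | (1,0)
(0,2) | (0,2) | (0,3) | (0,0) | (0,1) | (1,2) | (1,3) | (1,0) | (1,1)
(0,3) | (0,3) | (0,0) | (0,1) | (0,2) | (1,3) | (1,0) | (1,1) | (1,2)
(1,0) | (1,0) | (1,1) | (1,2) | (1,3) | (0,0) | (0,1) | (0,2) | (0,3)
(1,1) | (1,1) | (1,2) | (1,3) | (1,0) | (0,1) | (0,2) | (0,3) | (0,0)
(1,2) | (1,2) | (1,3) | (1,0) | (1,1) | (0,2) | (0,3) | (0,0) | (0,1)
(1,3) | (1,3) | (1,0) | (1,1) | (1,2) | (0,3) | (0,0) | (0,1) | (0,2)


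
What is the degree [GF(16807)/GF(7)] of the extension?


GF(16807) = GF(7^5), so the extension degree is 5

[GF(16807)/GF(7)] = 5


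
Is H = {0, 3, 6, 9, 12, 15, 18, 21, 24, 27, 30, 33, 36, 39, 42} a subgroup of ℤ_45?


Subgroup test for H = {0, 3, 6, 9, 12, 15, 18, 21, 24, 27, 30, 33, 36, 39, 42} in (ℤ_45, +):
(1) 0 ∈ H? Yes
(2) Closure: for all a,b ∈ H, (a+b) mod 45 ∈ H? Yes
(3) Inverses: for all a ∈ H, -a mod 45 ∈ H? Yes

Yes, H is a subgroup of ℤ_45


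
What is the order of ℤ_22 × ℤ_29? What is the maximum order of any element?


|ℤ_22 × ℤ_29| = 22 × 29 = 638
Max element order = lcm(22,29) = 638
Cyclic? Yes (gcd=1)

|ℤ_22×ℤ_29| = 638, max element order = 638


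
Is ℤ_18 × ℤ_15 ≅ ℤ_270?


Comparing ℤ_18 × ℤ_15 and ℤ_270:
gcd(18,15) = 3 ≠ 1. Max element order in ℤ_18×ℤ_15 is lcm(18,15) = 90 < 270, so it has no element of order 270

No, ℤ_18 × ℤ_15 ≇ ℤ_270


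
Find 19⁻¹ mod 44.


Use the extended Euclidean algorithm to write 1 = 19·s + 44·t; then s mod 44 is the inverse.
Euclidean algorithm:
  19 = 0·44 + 19
  44 = 2·19 + 6
  19 = 3·6 + 1
  6 = 6·1 + 0
gcd(19,44) = 1
Back-substitution gives: 19·(7) + 44·(-3) = 1
So 19⁻¹ ≡ 7 ≡ 7 (mod 44)
Check: 19 × 7 = 133 ≡ 1 (mod 44) ✓

19⁻¹ ≡ 7 (mod 44)


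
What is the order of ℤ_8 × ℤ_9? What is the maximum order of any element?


|ℤ_8 × ℤ_9| = 8 × 9 = 72
Max element order = lcm(8,9) = 72
Cyclic? Yes (gcd=1)

|ℤ_8×ℤ_9| = 72, max element order = 72


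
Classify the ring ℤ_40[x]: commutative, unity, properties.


ℤ_40 has zero divisors (2·20 ≡ 0), and these lift to constant zero divisors in ℤ_40[x]; so not an integral domain
Commutative: Yes
Integral domain: No
Has unity: Yes

ℤ_40[x]: Commutative=Yes, Unity=Yes


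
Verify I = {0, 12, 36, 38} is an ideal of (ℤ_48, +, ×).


Check ideal conditions for I = {0, 12, 36, 38} in ℤ_48:
(1) I is an additive subgroup? No
(2) For r ∈ ℤ_48 and a ∈ I: r·a ∈ I? No  [counterexample: r=2, a=12, r·a mod 48 = 24 ∉ I]

No, I is not an ideal of ℤ_48


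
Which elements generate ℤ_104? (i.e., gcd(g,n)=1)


g generates ℤ_n iff gcd(g,n) = 1
Prime factors of 104: 2, 13
Generators are g ∈ {1,...,103} not divisible by any of these primes.
Generators: {1, 3, 5, 7, 9, 11, 15, 17, 19, 21, 23, 25, 27, 29, 31, 33, 35, 37, 41, 43, 45, 47, 49, 51, 53, 55, 57, 59, 61, 63, 67, 69, 71, 73, 75, 77, 79, 81, 83, 85, 87, 89, 93, 95, 97, 99, 101, 103}
Number of generators = φ(104) = 48

Generators of ℤ_104 = {1, 3, 5, 7, 9, 11, 15, 17, 19, 21, 23, 25, 27, 29, 31, 33, 35, 37, 41, 43, 45, 47, 49, 51, 53, 55, 57, 59, 61, 63, 67, 69, 71, 73, 75, 77, 79, 81, 83, 85, 87, 89, 93, 95, 97, 99, 101, 103}


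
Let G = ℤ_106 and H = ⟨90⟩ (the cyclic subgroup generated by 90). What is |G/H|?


|⟨90⟩| = n / gcd(90, 106) = 106 / 2 = 53
H is normal (ℤ_106 is abelian).
|G/H| = |G| / |H| = 106 / 53 = 2

|G/H| = 2


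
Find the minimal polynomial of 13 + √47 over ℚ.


Let α = 13 + √47. Then α - 13 = √47, so (α - 13)² = 47, giving α² - 26α + 122 = 0. Degree 2 and α ∉ ℚ, so this is the minimal polynomial.

Minimal polynomial: x² - 26x + 122


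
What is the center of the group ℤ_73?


Z(G) = {g ∈ G | gx = xg for all x ∈ G}
ℤ_73 is abelian, so Z(G) = G

Z(ℤ_73) = ℤ_73
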